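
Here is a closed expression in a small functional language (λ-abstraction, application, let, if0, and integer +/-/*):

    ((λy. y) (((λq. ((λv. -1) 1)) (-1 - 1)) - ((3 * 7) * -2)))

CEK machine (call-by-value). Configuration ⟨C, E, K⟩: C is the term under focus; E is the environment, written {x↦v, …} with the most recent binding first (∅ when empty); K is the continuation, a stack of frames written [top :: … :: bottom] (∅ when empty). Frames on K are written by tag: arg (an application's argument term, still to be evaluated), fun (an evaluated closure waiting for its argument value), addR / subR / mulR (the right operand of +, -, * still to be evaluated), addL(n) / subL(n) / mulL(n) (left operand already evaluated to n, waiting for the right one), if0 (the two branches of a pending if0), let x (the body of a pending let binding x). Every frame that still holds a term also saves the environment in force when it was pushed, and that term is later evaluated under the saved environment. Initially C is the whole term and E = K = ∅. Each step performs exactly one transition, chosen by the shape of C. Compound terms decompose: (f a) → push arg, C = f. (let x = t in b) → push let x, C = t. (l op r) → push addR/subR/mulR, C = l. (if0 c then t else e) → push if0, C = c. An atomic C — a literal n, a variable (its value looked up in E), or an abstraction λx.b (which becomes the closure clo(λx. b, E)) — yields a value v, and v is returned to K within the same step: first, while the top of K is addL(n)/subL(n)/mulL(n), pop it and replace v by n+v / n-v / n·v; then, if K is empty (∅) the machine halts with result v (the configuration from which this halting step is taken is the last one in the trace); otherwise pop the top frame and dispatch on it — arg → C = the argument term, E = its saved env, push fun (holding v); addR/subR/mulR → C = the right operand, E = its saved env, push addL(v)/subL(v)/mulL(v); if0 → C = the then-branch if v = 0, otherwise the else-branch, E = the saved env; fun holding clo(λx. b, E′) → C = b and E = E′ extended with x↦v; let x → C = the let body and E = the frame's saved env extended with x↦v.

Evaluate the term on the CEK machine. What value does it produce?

Answer: 41

Machine steps:
0. [C=((λy. y) (((λq. ((λv. -1) 1)) (-1 - 1)) - ((3 * 7) * -2))) | E=∅ | K=∅]
1. [C=(λy. y) | E=∅ | K=[arg]]
2. [C=(((λq. ((λv. -1) 1)) (-1 - 1)) - ((3 * 7) * -2)) | E=∅ | K=[fun]]
3. [C=((λq. ((λv. -1) 1)) (-1 - 1)) | E=∅ | K=[subR :: fun]]
4. [C=(λq. ((λv. -1) 1)) | E=∅ | K=[arg :: subR :: fun]]
5. [C=(-1 - 1) | E=∅ | K=[fun :: subR :: fun]]
6. [C=-1 | E=∅ | K=[subR :: fun :: subR :: fun]]
7. [C=1 | E=∅ | K=[subL(-1) :: fun :: subR :: fun]]
8. [C=((λv. -1) 1) | E={q↦-2} | K=[subR :: fun]]
9. [C=(λv. -1) | E={q↦-2} | K=[arg :: subR :: fun]]
10. [C=1 | E={q↦-2} | K=[fun :: subR :: fun]]
11. [C=-1 | E={v↦1, q↦-2} | K=[subR :: fun]]
12. [C=((3 * 7) * -2) | E=∅ | K=[subL(-1) :: fun]]
13. [C=(3 * 7) | E=∅ | K=[mulR :: subL(-1) :: fun]]
14. [C=3 | E=∅ | K=[mulR :: mulR :: subL(-1) :: fun]]
15. [C=7 | E=∅ | K=[mulL(3) :: mulR :: subL(-1) :: fun]]
16. [C=-2 | E=∅ | K=[mulL(21) :: subL(-1) :: fun]]
17. [C=y | E={y↦41} | K=∅]
→ final value 41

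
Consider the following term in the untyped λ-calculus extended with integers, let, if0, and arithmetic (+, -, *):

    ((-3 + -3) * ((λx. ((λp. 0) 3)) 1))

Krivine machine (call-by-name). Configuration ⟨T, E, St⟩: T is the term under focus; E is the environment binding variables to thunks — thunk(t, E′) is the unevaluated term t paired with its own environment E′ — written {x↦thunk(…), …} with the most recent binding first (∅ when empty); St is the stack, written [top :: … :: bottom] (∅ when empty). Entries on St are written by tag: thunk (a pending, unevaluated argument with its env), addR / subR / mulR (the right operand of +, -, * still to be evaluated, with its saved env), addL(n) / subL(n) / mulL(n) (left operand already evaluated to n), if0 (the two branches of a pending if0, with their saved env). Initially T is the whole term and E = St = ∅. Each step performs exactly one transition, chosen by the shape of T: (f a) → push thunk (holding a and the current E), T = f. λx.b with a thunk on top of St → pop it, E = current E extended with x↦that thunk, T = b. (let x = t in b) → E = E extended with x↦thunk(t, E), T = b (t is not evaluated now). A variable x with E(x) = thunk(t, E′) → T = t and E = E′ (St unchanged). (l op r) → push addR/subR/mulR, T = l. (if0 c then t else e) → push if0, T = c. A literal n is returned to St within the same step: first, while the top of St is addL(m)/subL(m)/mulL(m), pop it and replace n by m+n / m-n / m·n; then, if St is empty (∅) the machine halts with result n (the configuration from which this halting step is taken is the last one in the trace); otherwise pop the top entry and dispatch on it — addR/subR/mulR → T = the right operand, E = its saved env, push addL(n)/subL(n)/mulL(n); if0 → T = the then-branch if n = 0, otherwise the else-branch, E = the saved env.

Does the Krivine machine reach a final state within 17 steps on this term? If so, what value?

0. <T=((-3 + -3) * ((λx. ((λp. 0) 3)) 1)), E=∅, St=∅>
1. <T=(-3 + -3), E=∅, St=[mulR]>
2. <T=-3, E=∅, St=[addR :: mulR]>
3. <T=-3, E=∅, St=[addL(-3) :: mulR]>
4. <T=((λx. ((λp. 0) 3)) 1), E=∅, St=[mulL(-6)]>
5. <T=(λx. ((λp. 0) 3)), E=∅, St=[thunk :: mulL(-6)]>
6. <T=((λp. 0) 3), E={x↦thunk(1, ∅)}, St=[mulL(-6)]>
7. <T=(λp. 0), E={x↦thunk(1, ∅)}, St=[thunk :: mulL(-6)]>
8. <T=0, E={p↦thunk(3, {x↦thunk(1, ∅)}), x↦thunk(1, ∅)}, St=[mulL(-6)]>
→ final value 0

Answer: 0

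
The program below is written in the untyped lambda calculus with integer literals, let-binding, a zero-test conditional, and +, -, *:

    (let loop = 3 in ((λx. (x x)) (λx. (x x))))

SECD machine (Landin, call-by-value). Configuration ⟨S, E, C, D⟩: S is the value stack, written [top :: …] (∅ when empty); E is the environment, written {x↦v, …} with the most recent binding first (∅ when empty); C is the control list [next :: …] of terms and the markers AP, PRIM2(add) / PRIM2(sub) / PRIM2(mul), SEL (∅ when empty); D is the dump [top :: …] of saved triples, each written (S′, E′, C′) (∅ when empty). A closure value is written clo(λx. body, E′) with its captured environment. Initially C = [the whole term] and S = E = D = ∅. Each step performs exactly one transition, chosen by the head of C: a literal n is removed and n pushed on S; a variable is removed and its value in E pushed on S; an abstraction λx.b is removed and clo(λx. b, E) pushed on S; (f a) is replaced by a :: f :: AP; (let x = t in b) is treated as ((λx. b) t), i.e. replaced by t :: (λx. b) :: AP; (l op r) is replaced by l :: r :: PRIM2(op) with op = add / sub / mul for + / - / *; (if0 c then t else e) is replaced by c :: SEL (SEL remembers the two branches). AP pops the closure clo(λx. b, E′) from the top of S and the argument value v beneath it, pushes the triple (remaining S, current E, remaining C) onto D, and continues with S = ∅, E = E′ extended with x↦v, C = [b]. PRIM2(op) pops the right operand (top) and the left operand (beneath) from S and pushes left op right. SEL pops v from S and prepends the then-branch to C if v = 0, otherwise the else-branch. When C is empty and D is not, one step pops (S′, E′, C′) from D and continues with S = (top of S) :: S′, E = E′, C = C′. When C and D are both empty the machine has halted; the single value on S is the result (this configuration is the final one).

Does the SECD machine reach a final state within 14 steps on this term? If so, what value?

Answer: DIVERGES (no final state within 14 steps)

Derivation:
t=0: [S=∅ | E=∅ | C=[(let loop = 3 in ((λx. (x x)) (λx. (x x))))] | D=∅]
t=1: [S=∅ | E=∅ | C=[3 :: (λloop. ((λx. (x x)) (λx. (x x)))) :: AP] | D=∅]
t=2: [S=[3] | E=∅ | C=[(λloop. ((λx. (x x)) (λx. (x x)))) :: AP] | D=∅]
t=3: [S=[clo(λloop. ((λx. (x x)) (λx. (x x))), ∅) :: 3] | E=∅ | C=[AP] | D=∅]
t=4: [S=∅ | E={loop↦3} | C=[((λx. (x x)) (λx. (x x)))] | D=[(∅, ∅, ∅)]]
t=5: [S=∅ | E={loop↦3} | C=[(λx. (x x)) :: (λx. (x x)) :: AP] | D=[(∅, ∅, ∅)]]
t=6: [S=[clo(λx. (x x), {loop↦3})] | E={loop↦3} | C=[(λx. (x x)) :: AP] | D=[(∅, ∅, ∅)]]
t=7: [S=[clo(λx. (x x), {loop↦3}) :: clo(λx. (x x), {loop↦3})] | E={loop↦3} | C=[AP] | D=[(∅, ∅, ∅)]]
t=8: [S=∅ | E={x↦clo(λx. (x x), {loop↦3}), loop↦3} | C=[(x x)] | D=[(∅, {loop↦3}, ∅) :: (∅, ∅, ∅)]]
t=9: [S=∅ | E={x↦clo(λx. (x x), {loop↦3}), loop↦3} | C=[x :: x :: AP] | D=[(∅, {loop↦3}, ∅) :: (∅, ∅, ∅)]]
t=10: [S=[clo(λx. (x x), {loop↦3})] | E={x↦clo(λx. (x x), {loop↦3}), loop↦3} | C=[x :: AP] | D=[(∅, {loop↦3}, ∅) :: (∅, ∅, ∅)]]
t=11: [S=[clo(λx. (x x), {loop↦3}) :: clo(λx. (x x), {loop↦3})] | E={x↦clo(λx. (x x), {loop↦3}), loop↦3} | C=[AP] | D=[(∅, {loop↦3}, ∅) :: (∅, ∅, ∅)]]
t=12: [S=∅ | E={x↦clo(λx. (x x), {loop↦3}), loop↦3} | C=[(x x)] | D=[(∅, {x↦clo(λx. (x x), {loop↦3}), loop↦3}, ∅) :: (∅, {loop↦3}, ∅) :: (∅, ∅, ∅)]]
t=13: [S=∅ | E={x↦clo(λx. (x x), {loop↦3}), loop↦3} | C=[x :: x :: AP] | D=[(∅, {x↦clo(λx. (x x), {loop↦3}), loop↦3}, ∅) :: (∅, {loop↦3}, ∅) :: (∅, ∅, ∅)]]
t=14: [S=[clo(λx. (x x), {loop↦3})] | E={x↦clo(λx. (x x), {loop↦3}), loop↦3} | C=[x :: AP] | D=[(∅, {x↦clo(λx. (x x), {loop↦3}), loop↦3}, ∅) :: (∅, {loop↦3}, ∅) :: (∅, ∅, ∅)]]
→ 14 transitions taken and the configuration is still not final: no result within 14 steps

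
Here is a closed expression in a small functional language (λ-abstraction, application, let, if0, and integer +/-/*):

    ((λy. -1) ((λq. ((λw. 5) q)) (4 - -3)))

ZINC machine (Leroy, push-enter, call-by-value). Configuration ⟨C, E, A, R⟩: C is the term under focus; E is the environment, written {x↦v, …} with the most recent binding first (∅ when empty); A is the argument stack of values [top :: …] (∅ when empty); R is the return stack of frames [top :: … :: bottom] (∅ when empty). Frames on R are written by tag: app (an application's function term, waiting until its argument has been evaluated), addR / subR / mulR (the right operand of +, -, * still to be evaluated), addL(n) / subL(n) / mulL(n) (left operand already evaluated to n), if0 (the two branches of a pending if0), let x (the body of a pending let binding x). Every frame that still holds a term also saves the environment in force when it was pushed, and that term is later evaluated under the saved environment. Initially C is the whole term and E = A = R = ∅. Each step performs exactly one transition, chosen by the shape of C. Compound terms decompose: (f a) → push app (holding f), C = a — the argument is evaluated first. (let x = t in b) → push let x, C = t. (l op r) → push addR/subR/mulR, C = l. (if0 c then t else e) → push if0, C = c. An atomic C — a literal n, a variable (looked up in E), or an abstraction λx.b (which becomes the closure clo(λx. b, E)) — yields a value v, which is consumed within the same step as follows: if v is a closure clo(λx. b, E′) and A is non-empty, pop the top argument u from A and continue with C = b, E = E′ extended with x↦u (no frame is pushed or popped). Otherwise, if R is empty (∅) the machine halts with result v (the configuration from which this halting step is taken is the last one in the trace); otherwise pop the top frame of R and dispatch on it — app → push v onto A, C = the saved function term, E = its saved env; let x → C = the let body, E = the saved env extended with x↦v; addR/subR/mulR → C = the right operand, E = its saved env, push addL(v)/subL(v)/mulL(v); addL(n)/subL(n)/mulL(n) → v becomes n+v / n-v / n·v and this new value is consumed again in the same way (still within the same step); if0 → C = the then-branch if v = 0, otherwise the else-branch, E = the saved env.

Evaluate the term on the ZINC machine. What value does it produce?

t=0: [C=((λy. -1) ((λq. ((λw. 5) q)) (4 - -3))) | E=∅ | A=∅ | R=∅]
t=1: [C=((λq. ((λw. 5) q)) (4 - -3)) | E=∅ | A=∅ | R=[app]]
t=2: [C=(4 - -3) | E=∅ | A=∅ | R=[app :: app]]
t=3: [C=4 | E=∅ | A=∅ | R=[subR :: app :: app]]
t=4: [C=-3 | E=∅ | A=∅ | R=[subL(4) :: app :: app]]
t=5: [C=(λq. ((λw. 5) q)) | E=∅ | A=[7] | R=[app]]
t=6: [C=((λw. 5) q) | E={q↦7} | A=∅ | R=[app]]
t=7: [C=q | E={q↦7} | A=∅ | R=[app :: app]]
t=8: [C=(λw. 5) | E={q↦7} | A=[7] | R=[app]]
t=9: [C=5 | E={w↦7, q↦7} | A=∅ | R=[app]]
t=10: [C=(λy. -1) | E=∅ | A=[5] | R=∅]
t=11: [C=-1 | E={y↦5} | A=∅ | R=∅]
→ final value -1

Answer: -1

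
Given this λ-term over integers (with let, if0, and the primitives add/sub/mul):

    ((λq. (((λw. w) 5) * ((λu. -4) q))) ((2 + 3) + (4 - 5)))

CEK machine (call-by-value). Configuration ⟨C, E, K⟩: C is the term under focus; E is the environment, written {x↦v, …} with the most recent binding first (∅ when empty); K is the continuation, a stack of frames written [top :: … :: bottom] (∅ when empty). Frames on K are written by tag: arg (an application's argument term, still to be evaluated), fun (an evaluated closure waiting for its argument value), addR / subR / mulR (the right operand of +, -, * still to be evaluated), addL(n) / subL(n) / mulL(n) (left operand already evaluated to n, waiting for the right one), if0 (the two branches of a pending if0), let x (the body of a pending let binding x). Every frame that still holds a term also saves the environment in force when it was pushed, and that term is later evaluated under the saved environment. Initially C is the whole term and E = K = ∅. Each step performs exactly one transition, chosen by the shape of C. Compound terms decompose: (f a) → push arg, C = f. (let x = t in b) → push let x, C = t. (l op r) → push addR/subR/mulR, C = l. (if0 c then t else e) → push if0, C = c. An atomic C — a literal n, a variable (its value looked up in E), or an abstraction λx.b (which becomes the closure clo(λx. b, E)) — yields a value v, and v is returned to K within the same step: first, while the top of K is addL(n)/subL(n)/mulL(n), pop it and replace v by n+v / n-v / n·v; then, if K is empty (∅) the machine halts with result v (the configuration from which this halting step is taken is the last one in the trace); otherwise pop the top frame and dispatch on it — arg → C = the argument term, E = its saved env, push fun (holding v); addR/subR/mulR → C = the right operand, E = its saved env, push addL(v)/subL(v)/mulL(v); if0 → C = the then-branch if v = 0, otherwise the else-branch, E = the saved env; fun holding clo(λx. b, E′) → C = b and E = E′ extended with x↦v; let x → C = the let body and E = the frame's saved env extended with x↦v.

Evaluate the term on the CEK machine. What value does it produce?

Answer: -20

Derivation:
step 0: [C=((λq. (((λw. w) 5) * ((λu. -4) q))) ((2 + 3) + (4 - 5))) | E=∅ | K=∅]
step 1: [C=(λq. (((λw. w) 5) * ((λu. -4) q))) | E=∅ | K=[arg]]
step 2: [C=((2 + 3) + (4 - 5)) | E=∅ | K=[fun]]
step 3: [C=(2 + 3) | E=∅ | K=[addR :: fun]]
step 4: [C=2 | E=∅ | K=[addR :: addR :: fun]]
step 5: [C=3 | E=∅ | K=[addL(2) :: addR :: fun]]
step 6: [C=(4 - 5) | E=∅ | K=[addL(5) :: fun]]
step 7: [C=4 | E=∅ | K=[subR :: addL(5) :: fun]]
step 8: [C=5 | E=∅ | K=[subL(4) :: addL(5) :: fun]]
step 9: [C=(((λw. w) 5) * ((λu. -4) q)) | E={q↦4} | K=∅]
step 10: [C=((λw. w) 5) | E={q↦4} | K=[mulR]]
step 11: [C=(λw. w) | E={q↦4} | K=[arg :: mulR]]
step 12: [C=5 | E={q↦4} | K=[fun :: mulR]]
step 13: [C=w | E={w↦5, q↦4} | K=[mulR]]
step 14: [C=((λu. -4) q) | E={q↦4} | K=[mulL(5)]]
step 15: [C=(λu. -4) | E={q↦4} | K=[arg :: mulL(5)]]
step 16: [C=q | E={q↦4} | K=[fun :: mulL(5)]]
step 17: [C=-4 | E={u↦4, q↦4} | K=[mulL(5)]]
→ final value -20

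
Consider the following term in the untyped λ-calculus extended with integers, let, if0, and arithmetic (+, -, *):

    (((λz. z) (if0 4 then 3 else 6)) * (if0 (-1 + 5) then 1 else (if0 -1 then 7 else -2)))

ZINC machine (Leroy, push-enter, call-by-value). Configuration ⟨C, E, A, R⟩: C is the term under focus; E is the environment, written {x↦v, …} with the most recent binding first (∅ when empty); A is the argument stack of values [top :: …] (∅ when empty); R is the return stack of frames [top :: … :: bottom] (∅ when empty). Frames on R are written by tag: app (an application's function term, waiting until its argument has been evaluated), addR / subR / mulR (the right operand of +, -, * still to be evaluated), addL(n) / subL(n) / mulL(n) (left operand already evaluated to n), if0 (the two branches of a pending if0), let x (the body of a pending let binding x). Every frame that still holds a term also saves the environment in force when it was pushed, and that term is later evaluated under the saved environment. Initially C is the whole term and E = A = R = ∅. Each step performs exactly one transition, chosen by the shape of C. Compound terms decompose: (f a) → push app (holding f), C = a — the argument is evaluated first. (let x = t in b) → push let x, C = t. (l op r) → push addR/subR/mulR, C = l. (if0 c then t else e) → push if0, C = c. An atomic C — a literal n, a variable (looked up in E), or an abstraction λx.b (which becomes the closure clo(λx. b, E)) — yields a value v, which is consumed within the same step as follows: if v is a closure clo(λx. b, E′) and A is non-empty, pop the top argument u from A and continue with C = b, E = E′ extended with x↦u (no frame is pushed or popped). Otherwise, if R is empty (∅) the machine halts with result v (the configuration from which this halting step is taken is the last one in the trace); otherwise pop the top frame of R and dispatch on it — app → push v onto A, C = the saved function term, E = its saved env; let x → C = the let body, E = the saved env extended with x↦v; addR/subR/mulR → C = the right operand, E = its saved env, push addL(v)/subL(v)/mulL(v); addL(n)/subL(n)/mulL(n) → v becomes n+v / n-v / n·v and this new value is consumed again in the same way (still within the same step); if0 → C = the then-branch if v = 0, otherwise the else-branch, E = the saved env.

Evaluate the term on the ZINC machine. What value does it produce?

Answer: -12

Derivation:
step 0: [C=(((λz. z) (if0 4 then 3 else 6)) * (if0 (-1 + 5) then 1 else (if0 -1 then 7 else -2))) | E=∅ | A=∅ | R=∅]
step 1: [C=((λz. z) (if0 4 then 3 else 6)) | E=∅ | A=∅ | R=[mulR]]
step 2: [C=(if0 4 then 3 else 6) | E=∅ | A=∅ | R=[app :: mulR]]
step 3: [C=4 | E=∅ | A=∅ | R=[if0 :: app :: mulR]]
step 4: [C=6 | E=∅ | A=∅ | R=[app :: mulR]]
step 5: [C=(λz. z) | E=∅ | A=[6] | R=[mulR]]
step 6: [C=z | E={z↦6} | A=∅ | R=[mulR]]
step 7: [C=(if0 (-1 + 5) then 1 else (if0 -1 then 7 else -2)) | E=∅ | A=∅ | R=[mulL(6)]]
step 8: [C=(-1 + 5) | E=∅ | A=∅ | R=[if0 :: mulL(6)]]
step 9: [C=-1 | E=∅ | A=∅ | R=[addR :: if0 :: mulL(6)]]
step 10: [C=5 | E=∅ | A=∅ | R=[addL(-1) :: if0 :: mulL(6)]]
step 11: [C=(if0 -1 then 7 else -2) | E=∅ | A=∅ | R=[mulL(6)]]
step 12: [C=-1 | E=∅ | A=∅ | R=[if0 :: mulL(6)]]
step 13: [C=-2 | E=∅ | A=∅ | R=[mulL(6)]]
→ final value -12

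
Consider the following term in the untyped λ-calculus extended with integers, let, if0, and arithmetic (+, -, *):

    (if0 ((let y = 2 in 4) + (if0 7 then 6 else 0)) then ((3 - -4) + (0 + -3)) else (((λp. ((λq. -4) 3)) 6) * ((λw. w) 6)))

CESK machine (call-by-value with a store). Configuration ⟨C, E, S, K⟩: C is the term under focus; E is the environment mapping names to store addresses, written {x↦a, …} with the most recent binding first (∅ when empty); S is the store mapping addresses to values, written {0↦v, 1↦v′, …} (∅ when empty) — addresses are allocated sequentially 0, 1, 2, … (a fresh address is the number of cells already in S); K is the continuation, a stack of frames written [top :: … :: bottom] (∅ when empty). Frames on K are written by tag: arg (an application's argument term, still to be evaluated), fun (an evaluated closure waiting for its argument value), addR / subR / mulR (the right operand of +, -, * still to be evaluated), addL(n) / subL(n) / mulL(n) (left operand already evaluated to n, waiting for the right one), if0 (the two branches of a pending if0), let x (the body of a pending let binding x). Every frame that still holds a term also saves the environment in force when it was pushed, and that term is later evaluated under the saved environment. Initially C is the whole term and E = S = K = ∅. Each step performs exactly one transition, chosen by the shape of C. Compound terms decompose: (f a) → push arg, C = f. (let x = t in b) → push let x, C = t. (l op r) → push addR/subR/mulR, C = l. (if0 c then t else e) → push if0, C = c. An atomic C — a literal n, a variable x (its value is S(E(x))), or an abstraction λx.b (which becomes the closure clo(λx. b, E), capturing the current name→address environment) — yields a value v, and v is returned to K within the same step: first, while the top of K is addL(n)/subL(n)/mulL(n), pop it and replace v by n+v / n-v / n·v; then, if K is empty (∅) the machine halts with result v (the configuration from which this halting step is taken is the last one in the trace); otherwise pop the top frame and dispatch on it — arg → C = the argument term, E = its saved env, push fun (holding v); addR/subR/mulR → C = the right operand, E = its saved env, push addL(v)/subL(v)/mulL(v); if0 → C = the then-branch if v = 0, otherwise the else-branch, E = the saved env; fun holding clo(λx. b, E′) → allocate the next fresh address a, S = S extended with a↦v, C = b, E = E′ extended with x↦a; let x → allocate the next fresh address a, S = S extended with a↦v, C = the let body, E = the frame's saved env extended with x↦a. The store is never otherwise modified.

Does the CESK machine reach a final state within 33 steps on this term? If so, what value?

t=0: ⟨C=(if0 ((let y = 2 in 4) + (if0 7 then 6 else 0)) then ((3 - -4) + (0 + -3)) else (((λp. ((λq. -4) 3)) 6) * ((λw. w) 6))); E=∅; S=∅; K=∅⟩
t=1: ⟨C=((let y = 2 in 4) + (if0 7 then 6 else 0)); E=∅; S=∅; K=[if0]⟩
t=2: ⟨C=(let y = 2 in 4); E=∅; S=∅; K=[addR :: if0]⟩
t=3: ⟨C=2; E=∅; S=∅; K=[let y :: addR :: if0]⟩
t=4: ⟨C=4; E={y↦0}; S={0↦2}; K=[addR :: if0]⟩
t=5: ⟨C=(if0 7 then 6 else 0); E=∅; S={0↦2}; K=[addL(4) :: if0]⟩
t=6: ⟨C=7; E=∅; S={0↦2}; K=[if0 :: addL(4) :: if0]⟩
t=7: ⟨C=0; E=∅; S={0↦2}; K=[addL(4) :: if0]⟩
t=8: ⟨C=(((λp. ((λq. -4) 3)) 6) * ((λw. w) 6)); E=∅; S={0↦2}; K=∅⟩
t=9: ⟨C=((λp. ((λq. -4) 3)) 6); E=∅; S={0↦2}; K=[mulR]⟩
t=10: ⟨C=(λp. ((λq. -4) 3)); E=∅; S={0↦2}; K=[arg :: mulR]⟩
t=11: ⟨C=6; E=∅; S={0↦2}; K=[fun :: mulR]⟩
t=12: ⟨C=((λq. -4) 3); E={p↦1}; S={0↦2, 1↦6}; K=[mulR]⟩
t=13: ⟨C=(λq. -4); E={p↦1}; S={0↦2, 1↦6}; K=[arg :: mulR]⟩
t=14: ⟨C=3; E={p↦1}; S={0↦2, 1↦6}; K=[fun :: mulR]⟩
t=15: ⟨C=-4; E={q↦2, p↦1}; S={0↦2, 1↦6, 2↦3}; K=[mulR]⟩
t=16: ⟨C=((λw. w) 6); E=∅; S={0↦2, 1↦6, 2↦3}; K=[mulL(-4)]⟩
t=17: ⟨C=(λw. w); E=∅; S={0↦2, 1↦6, 2↦3}; K=[arg :: mulL(-4)]⟩
t=18: ⟨C=6; E=∅; S={0↦2, 1↦6, 2↦3}; K=[fun :: mulL(-4)]⟩
t=19: ⟨C=w; E={w↦3}; S={0↦2, 1↦6, 2↦3, 3↦6}; K=[mulL(-4)]⟩
→ final value -24

Answer: -24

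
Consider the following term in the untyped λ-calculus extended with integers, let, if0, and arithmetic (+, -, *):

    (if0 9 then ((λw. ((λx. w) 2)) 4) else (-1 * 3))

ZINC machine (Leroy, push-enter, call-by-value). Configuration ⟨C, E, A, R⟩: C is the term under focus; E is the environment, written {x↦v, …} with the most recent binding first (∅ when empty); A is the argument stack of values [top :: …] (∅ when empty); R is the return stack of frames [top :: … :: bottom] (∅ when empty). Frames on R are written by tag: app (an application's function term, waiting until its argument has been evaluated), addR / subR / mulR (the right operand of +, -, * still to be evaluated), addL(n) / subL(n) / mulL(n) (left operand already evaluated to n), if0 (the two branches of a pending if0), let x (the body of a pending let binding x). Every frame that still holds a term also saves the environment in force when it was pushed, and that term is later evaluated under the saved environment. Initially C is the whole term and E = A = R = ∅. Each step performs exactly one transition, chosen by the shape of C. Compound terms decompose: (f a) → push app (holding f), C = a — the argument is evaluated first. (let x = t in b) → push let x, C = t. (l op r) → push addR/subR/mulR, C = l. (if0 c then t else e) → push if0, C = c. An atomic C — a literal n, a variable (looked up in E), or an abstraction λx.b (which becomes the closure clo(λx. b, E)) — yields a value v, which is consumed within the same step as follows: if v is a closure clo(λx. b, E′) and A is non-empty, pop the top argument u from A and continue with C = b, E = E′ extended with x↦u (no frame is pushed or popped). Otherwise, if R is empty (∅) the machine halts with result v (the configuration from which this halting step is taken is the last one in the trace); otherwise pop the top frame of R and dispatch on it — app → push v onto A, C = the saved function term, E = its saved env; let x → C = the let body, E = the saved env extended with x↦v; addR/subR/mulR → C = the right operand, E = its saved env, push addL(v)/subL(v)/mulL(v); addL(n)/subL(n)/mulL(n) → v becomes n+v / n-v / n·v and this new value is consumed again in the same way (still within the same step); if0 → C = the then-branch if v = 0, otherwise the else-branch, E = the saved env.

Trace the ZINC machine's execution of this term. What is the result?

t=0: [C=(if0 9 then ((λw. ((λx. w) 2)) 4) else (-1 * 3)) | E=∅ | A=∅ | R=∅]
t=1: [C=9 | E=∅ | A=∅ | R=[if0]]
t=2: [C=(-1 * 3) | E=∅ | A=∅ | R=∅]
t=3: [C=-1 | E=∅ | A=∅ | R=[mulR]]
t=4: [C=3 | E=∅ | A=∅ | R=[mulL(-1)]]
→ final value -3

Answer: -3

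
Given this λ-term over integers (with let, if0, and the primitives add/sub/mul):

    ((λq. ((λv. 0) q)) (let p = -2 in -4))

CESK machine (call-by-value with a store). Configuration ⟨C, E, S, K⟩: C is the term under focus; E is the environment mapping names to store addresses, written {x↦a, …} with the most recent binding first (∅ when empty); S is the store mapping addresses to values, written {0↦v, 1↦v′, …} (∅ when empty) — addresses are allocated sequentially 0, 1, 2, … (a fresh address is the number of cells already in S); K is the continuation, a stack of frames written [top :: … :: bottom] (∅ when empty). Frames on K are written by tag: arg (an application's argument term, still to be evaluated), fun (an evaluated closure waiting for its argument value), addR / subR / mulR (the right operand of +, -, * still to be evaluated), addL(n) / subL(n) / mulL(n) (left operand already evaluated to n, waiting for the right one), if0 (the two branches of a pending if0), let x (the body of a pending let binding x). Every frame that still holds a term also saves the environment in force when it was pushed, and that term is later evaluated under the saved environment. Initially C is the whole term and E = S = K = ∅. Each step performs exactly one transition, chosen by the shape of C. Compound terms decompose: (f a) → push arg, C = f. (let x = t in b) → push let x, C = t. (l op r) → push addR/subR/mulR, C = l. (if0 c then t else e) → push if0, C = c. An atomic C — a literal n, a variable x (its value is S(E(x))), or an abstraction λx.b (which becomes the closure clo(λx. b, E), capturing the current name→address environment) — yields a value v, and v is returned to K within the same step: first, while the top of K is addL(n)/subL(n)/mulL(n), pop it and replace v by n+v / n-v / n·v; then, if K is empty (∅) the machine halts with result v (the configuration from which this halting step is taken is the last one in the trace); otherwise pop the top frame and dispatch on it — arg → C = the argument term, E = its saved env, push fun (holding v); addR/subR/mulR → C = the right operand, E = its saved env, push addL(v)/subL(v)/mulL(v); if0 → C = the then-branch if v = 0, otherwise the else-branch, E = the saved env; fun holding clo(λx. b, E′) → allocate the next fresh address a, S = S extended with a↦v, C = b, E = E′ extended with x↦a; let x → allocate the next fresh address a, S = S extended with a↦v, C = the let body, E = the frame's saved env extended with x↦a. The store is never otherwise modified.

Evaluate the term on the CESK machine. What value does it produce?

Answer: 0

Execution trace:
t=0: <C=((λq. ((λv. 0) q)) (let p = -2 in -4)), E=∅, S=∅, K=∅>
t=1: <C=(λq. ((λv. 0) q)), E=∅, S=∅, K=[arg]>
t=2: <C=(let p = -2 in -4), E=∅, S=∅, K=[fun]>
t=3: <C=-2, E=∅, S=∅, K=[let p :: fun]>
t=4: <C=-4, E={p↦0}, S={0↦-2}, K=[fun]>
t=5: <C=((λv. 0) q), E={q↦1}, S={0↦-2, 1↦-4}, K=∅>
t=6: <C=(λv. 0), E={q↦1}, S={0↦-2, 1↦-4}, K=[arg]>
t=7: <C=q, E={q↦1}, S={0↦-2, 1↦-4}, K=[fun]>
t=8: <C=0, E={v↦2, q↦1}, S={0↦-2, 1↦-4, 2↦-4}, K=∅>
→ final value 0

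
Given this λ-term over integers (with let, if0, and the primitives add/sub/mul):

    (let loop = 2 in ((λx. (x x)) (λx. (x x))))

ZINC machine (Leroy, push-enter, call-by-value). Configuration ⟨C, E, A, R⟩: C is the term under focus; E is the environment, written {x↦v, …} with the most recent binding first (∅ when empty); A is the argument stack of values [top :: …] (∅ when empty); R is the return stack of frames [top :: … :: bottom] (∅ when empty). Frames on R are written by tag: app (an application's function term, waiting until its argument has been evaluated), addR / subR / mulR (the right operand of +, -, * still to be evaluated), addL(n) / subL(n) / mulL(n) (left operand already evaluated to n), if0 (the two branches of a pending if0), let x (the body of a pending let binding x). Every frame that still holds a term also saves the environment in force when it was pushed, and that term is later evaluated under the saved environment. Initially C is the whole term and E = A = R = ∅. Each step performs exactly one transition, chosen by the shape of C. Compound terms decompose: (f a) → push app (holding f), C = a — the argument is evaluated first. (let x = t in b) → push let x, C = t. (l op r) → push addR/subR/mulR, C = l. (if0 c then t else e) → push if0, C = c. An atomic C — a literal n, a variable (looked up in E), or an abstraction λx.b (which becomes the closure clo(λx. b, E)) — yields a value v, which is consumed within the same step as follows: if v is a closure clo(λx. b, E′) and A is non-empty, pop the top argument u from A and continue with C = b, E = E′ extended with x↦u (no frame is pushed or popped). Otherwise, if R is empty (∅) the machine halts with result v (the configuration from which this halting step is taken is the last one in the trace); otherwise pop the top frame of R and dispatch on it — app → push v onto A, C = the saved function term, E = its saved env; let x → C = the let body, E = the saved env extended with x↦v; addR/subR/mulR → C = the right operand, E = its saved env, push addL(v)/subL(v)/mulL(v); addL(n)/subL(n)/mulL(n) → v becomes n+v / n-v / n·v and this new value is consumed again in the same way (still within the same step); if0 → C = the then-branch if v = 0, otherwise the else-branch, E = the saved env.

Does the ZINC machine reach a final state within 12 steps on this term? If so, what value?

step 0: ⟨C=(let loop = 2 in ((λx. (x x)) (λx. (x x)))); E=∅; A=∅; R=∅⟩
step 1: ⟨C=2; E=∅; A=∅; R=[let loop]⟩
step 2: ⟨C=((λx. (x x)) (λx. (x x))); E={loop↦2}; A=∅; R=∅⟩
step 3: ⟨C=(λx. (x x)); E={loop↦2}; A=∅; R=[app]⟩
step 4: ⟨C=(λx. (x x)); E={loop↦2}; A=[clo(λx. (x x), {loop↦2})]; R=∅⟩
step 5: ⟨C=(x x); E={x↦clo(λx. (x x), {loop↦2}), loop↦2}; A=∅; R=∅⟩
step 6: ⟨C=x; E={x↦clo(λx. (x x), {loop↦2}), loop↦2}; A=∅; R=[app]⟩
step 7: ⟨C=x; E={x↦clo(λx. (x x), {loop↦2}), loop↦2}; A=[clo(λx. (x x), {loop↦2})]; R=∅⟩
… configuration repeats with period 3 (steps 5–7 recur indefinitely) …

Answer: DIVERGES (no final state within 12 steps)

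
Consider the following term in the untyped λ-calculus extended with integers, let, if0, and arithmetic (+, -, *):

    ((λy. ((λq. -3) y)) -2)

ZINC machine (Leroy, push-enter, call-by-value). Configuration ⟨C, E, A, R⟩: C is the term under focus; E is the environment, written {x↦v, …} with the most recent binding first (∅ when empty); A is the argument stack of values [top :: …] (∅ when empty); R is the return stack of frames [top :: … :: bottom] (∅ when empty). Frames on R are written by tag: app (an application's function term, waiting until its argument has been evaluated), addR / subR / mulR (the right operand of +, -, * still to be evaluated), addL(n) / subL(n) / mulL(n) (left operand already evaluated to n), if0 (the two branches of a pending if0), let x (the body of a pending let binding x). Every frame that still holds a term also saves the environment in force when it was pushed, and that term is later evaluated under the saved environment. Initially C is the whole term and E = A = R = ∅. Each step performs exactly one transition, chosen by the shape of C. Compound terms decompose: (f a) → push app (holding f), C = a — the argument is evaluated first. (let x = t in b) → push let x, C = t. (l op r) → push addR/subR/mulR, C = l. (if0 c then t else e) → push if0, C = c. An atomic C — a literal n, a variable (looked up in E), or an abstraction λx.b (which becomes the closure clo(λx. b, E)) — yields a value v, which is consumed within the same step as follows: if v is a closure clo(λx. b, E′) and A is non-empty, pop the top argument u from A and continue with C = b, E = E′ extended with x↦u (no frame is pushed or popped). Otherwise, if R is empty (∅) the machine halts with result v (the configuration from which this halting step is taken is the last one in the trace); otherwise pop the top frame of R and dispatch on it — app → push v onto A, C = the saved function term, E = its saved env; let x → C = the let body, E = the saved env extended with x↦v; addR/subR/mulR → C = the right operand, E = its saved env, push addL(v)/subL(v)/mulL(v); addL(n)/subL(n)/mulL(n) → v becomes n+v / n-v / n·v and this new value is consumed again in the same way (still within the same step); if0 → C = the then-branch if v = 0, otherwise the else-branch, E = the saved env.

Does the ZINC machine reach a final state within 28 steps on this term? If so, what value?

Answer: -3

Execution trace:
t=0: [C=((λy. ((λq. -3) y)) -2) | E=∅ | A=∅ | R=∅]
t=1: [C=-2 | E=∅ | A=∅ | R=[app]]
t=2: [C=(λy. ((λq. -3) y)) | E=∅ | A=[-2] | R=∅]
t=3: [C=((λq. -3) y) | E={y↦-2} | A=∅ | R=∅]
t=4: [C=y | E={y↦-2} | A=∅ | R=[app]]
t=5: [C=(λq. -3) | E={y↦-2} | A=[-2] | R=∅]
t=6: [C=-3 | E={q↦-2, y↦-2} | A=∅ | R=∅]
→ final value -3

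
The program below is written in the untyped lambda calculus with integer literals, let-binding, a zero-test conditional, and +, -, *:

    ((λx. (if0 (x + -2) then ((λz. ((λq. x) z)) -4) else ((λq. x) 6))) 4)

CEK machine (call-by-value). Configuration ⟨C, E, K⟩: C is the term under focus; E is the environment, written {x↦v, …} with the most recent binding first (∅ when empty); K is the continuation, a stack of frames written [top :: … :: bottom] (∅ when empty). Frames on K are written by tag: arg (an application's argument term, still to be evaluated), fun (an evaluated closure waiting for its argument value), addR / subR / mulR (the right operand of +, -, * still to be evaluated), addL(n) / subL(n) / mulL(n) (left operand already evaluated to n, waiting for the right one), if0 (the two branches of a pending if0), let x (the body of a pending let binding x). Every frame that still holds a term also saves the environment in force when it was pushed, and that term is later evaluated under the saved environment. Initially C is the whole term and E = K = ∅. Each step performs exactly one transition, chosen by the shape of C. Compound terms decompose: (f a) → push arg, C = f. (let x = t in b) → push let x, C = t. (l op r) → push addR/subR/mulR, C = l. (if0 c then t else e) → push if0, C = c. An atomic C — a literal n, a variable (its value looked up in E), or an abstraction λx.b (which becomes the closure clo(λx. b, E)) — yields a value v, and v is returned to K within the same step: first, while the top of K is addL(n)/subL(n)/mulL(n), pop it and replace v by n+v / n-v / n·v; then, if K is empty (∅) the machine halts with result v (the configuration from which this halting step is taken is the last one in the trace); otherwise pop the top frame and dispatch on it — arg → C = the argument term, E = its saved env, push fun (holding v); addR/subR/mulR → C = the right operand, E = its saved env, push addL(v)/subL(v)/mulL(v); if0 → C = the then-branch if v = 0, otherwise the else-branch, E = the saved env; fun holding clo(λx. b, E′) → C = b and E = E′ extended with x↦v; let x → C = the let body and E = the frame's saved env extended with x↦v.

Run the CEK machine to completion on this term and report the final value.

Answer: 4

Derivation:
t=0: <C=((λx. (if0 (x + -2) then ((λz. ((λq. x) z)) -4) else ((λq. x) 6))) 4), E=∅, K=∅>
t=1: <C=(λx. (if0 (x + -2) then ((λz. ((λq. x) z)) -4) else ((λq. x) 6))), E=∅, K=[arg]>
t=2: <C=4, E=∅, K=[fun]>
t=3: <C=(if0 (x + -2) then ((λz. ((λq. x) z)) -4) else ((λq. x) 6)), E={x↦4}, K=∅>
t=4: <C=(x + -2), E={x↦4}, K=[if0]>
t=5: <C=x, E={x↦4}, K=[addR :: if0]>
t=6: <C=-2, E={x↦4}, K=[addL(4) :: if0]>
t=7: <C=((λq. x) 6), E={x↦4}, K=∅>
t=8: <C=(λq. x), E={x↦4}, K=[arg]>
t=9: <C=6, E={x↦4}, K=[fun]>
t=10: <C=x, E={q↦6, x↦4}, K=∅>
→ final value 4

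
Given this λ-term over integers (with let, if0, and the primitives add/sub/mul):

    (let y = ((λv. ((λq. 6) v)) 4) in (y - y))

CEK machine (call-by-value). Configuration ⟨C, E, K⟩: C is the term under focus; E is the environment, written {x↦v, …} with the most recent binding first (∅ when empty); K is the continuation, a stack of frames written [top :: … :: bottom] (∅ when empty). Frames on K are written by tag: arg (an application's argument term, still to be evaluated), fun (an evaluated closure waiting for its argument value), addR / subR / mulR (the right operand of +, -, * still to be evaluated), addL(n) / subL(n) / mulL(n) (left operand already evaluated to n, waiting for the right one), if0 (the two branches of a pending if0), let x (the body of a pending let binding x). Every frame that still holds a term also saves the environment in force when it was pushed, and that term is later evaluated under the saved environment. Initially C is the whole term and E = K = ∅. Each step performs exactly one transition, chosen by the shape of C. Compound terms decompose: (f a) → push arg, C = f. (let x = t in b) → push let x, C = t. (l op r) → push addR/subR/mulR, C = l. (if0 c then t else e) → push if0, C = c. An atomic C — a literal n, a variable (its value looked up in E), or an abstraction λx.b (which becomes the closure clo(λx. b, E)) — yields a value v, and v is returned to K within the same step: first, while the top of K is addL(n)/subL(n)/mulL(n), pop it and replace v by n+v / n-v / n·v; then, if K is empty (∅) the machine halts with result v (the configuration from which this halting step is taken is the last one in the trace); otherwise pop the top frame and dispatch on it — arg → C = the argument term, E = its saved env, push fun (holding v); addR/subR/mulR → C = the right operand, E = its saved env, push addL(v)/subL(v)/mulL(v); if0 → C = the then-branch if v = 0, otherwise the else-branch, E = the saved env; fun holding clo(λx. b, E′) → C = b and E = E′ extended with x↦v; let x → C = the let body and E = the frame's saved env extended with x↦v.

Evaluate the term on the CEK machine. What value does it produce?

Answer: 0

Execution trace:
step 0: ⟨C=(let y = ((λv. ((λq. 6) v)) 4) in (y - y)); E=∅; K=∅⟩
step 1: ⟨C=((λv. ((λq. 6) v)) 4); E=∅; K=[let y]⟩
step 2: ⟨C=(λv. ((λq. 6) v)); E=∅; K=[arg :: let y]⟩
step 3: ⟨C=4; E=∅; K=[fun :: let y]⟩
step 4: ⟨C=((λq. 6) v); E={v↦4}; K=[let y]⟩
step 5: ⟨C=(λq. 6); E={v↦4}; K=[arg :: let y]⟩
step 6: ⟨C=v; E={v↦4}; K=[fun :: let y]⟩
step 7: ⟨C=6; E={q↦4, v↦4}; K=[let y]⟩
step 8: ⟨C=(y - y); E={y↦6}; K=∅⟩
step 9: ⟨C=y; E={y↦6}; K=[subR]⟩
step 10: ⟨C=y; E={y↦6}; K=[subL(6)]⟩
→ final value 0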